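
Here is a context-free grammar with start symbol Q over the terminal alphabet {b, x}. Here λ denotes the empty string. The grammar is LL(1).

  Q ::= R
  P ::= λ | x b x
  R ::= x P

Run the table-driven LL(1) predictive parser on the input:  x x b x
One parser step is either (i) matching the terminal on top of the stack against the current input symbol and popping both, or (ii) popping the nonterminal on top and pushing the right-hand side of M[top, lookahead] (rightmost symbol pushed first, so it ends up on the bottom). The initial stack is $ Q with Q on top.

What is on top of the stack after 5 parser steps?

     Stack    Input      Action
  1  $ Q      x x b x $  expand Q ::= R
  2  $ R      x x b x $  expand R ::= x P
  3  $ P x    x x b x $  match x
  4  $ P      x b x $    expand P ::= x b x
  5  $ x b x  x b x $    match x
Stack after step 5: $ x b (top = b).

b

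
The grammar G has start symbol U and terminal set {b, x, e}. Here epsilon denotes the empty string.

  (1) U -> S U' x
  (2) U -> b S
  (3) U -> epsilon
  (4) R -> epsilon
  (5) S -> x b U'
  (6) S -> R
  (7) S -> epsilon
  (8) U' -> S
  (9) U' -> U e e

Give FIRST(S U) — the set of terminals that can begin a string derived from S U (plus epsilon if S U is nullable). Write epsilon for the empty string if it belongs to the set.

{epsilon, b, e, x}

FIRST(R) = {epsilon}
FIRST(S) = {epsilon, x}  (via R)
FIRST(U) = {epsilon, b, e, x}  (via S U' x)
FIRST(U') = {epsilon, b, e, x}  (via S, U e e)
FIRST(S U): take FIRST of each symbol in turn, carrying on past any symbol whose FIRST contains epsilon; result {epsilon, b, e, x}.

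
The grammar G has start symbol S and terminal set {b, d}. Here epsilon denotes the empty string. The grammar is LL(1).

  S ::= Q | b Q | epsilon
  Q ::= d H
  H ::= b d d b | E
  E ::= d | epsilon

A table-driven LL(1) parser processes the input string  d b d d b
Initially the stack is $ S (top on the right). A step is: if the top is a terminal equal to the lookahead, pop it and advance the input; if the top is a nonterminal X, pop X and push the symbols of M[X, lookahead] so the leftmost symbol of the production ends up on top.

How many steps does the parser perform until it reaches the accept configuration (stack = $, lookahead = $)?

8

step 1: stack=$ S  input=d b d d b $  — expand S ::= Q
step 2: stack=$ Q  input=d b d d b $  — expand Q ::= d H
step 3: stack=$ H d  input=d b d d b $  — match d
step 4: stack=$ H  input=b d d b $  — expand H ::= b d d b
step 5: stack=$ b d d b  input=b d d b $  — match b
step 6: stack=$ b d d  input=d d b $  — match d
step 7: stack=$ b d  input=d b $  — match d
step 8: stack=$ b  input=b $  — match b
Accept reached after 8 steps.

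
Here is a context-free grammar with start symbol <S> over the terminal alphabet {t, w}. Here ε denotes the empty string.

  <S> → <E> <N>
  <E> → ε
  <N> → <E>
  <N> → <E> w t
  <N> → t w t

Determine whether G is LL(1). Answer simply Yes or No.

Yes

FIRST(<S>) = {ε, t, w}
FIRST(<E>) = {ε}
FIRST(<N>) = {ε, t, w}
FOLLOW(<S>) = {$}
FOLLOW(<E>) = {$, t, w}
FOLLOW(<N>) = {$}
Each cell of M receives at most one production.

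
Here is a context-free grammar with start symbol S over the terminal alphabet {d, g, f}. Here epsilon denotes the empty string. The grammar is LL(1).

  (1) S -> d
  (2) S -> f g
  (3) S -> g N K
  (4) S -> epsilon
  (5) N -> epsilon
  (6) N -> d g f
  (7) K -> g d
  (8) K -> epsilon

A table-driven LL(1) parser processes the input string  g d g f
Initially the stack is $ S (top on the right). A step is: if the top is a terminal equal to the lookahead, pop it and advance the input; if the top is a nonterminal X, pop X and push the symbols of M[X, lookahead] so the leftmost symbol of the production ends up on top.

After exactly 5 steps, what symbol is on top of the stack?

f

step 1: stack=$ S  input=g d g f $  — expand S -> g N K
step 2: stack=$ K N g  input=g d g f $  — match g
step 3: stack=$ K N  input=d g f $  — expand N -> d g f
step 4: stack=$ K f g d  input=d g f $  — match d
step 5: stack=$ K f g  input=g f $  — match g
Stack after step 5: $ K f (top = f).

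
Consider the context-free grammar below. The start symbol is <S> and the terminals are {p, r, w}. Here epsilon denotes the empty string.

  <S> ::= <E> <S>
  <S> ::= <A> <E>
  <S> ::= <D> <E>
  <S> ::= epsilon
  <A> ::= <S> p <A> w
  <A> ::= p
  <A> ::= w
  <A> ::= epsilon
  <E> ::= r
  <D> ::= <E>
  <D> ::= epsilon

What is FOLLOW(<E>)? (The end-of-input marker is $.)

{$, p, r, w}

FIRST(<E>): from <E>::=r we get {r}. So FIRST(<E>) = {r}.
FIRST(<D>): from <D>::=<E> we get {r}; from <D>::=epsilon we get {epsilon}. So FIRST(<D>) = {epsilon, r}.
FIRST(<S>): from <S>::=<E> <S> we get {r}; from <S>::=<A> <E> we get {p, r, w}; from <S>::=<D> <E> we get {r}; from <S>::=epsilon we get {epsilon}. So FIRST(<S>) = {epsilon, p, r, w}.
FIRST(<A>): from <A>::=<S> p <A> w we get {p, r, w}; from <A>::=p we get {p}; from <A>::=w we get {w}; from <A>::=epsilon we get {epsilon}. So FIRST(<A>) = {epsilon, p, r, w}.
FOLLOW(<S>) includes $ since <S> is the start symbol.
FOLLOW(<S>): in <S>::=<E> <S>, the suffix after <S> is empty (adds nothing new); in <A>::=<S> p <A> w, <S> is followed by p <A> w with FIRST {p}. Thus FOLLOW(<S>) = {$, p}.
FOLLOW(<A>): in <S>::=<A> <E>, <A> is followed by <E> with FIRST {r}; in <A>::=<S> p <A> w, <A> is followed by w with FIRST {w}. Thus FOLLOW(<A>) = {r, w}.
FOLLOW(<D>): in <S>::=<D> <E>, <D> is followed by <E> with FIRST {r}. Thus FOLLOW(<D>) = {r}.
FOLLOW(<E>): in <S>::=<E> <S>, <E> is followed by <S> with FIRST {epsilon, p, r, w}; in <S>::=<E> <S>, the suffix after <E> is nullable, so FOLLOW(<E>) ⊇ FOLLOW(<S>) = {$, p}; in <S>::=<A> <E>, the suffix after <E> is empty, so FOLLOW(<E>) ⊇ FOLLOW(<S>) = {$, p}; in <S>::=<D> <E>, the suffix after <E> is empty, so FOLLOW(<E>) ⊇ FOLLOW(<S>) = {$, p}; in <D>::=<E>, the suffix after <E> is empty, so FOLLOW(<E>) ⊇ FOLLOW(<D>) = {r}. Thus FOLLOW(<E>) = {$, p, r, w}.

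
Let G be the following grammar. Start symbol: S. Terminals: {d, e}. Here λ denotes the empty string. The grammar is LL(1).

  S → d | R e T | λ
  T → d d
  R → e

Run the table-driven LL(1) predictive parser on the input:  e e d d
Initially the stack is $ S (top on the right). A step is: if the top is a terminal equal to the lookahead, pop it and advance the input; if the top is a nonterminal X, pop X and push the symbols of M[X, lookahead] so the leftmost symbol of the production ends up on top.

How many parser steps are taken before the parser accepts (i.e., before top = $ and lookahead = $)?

7

step 1: stack=$ S  input=e e d d $  — expand S → R e T
step 2: stack=$ T e R  input=e e d d $  — expand R → e
step 3: stack=$ T e e  input=e e d d $  — match e
step 4: stack=$ T e  input=e d d $  — match e
step 5: stack=$ T  input=d d $  — expand T → d d
step 6: stack=$ d d  input=d d $  — match d
step 7: stack=$ d  input=d $  — match d
Accept reached after 7 steps.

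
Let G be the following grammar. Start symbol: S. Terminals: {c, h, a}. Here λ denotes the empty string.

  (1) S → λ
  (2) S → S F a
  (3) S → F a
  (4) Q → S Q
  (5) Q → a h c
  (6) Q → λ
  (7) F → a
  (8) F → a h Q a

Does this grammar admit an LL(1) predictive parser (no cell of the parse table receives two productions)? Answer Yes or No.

FIRST(S) = {λ, a}
FIRST(Q) = {λ, a}
FIRST(F) = {a}
FOLLOW(S) = {$, a}
FOLLOW(Q) = {a}
FOLLOW(F) = {a}
Cell M[F, a] receives both F → a and F → a h Q a — the grammar is not LL(1).

No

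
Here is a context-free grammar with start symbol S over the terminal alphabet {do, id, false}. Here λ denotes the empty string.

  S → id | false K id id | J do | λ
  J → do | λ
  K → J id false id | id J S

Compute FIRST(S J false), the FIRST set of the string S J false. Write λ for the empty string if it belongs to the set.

FIRST(J): from J→do we get {do}; from J→λ we get {λ}. So FIRST(J) = {λ, do}.
FIRST(S): from S→id we get {id}; from S→false K id id we get {false}; from S→J do we get {do}; from S→λ we get {λ}. So FIRST(S) = {λ, do, false, id}.
FIRST(K): from K→J id false id we get {do, id}; from K→id J S we get {id}. So FIRST(K) = {do, id}.
FIRST(S J false): take FIRST of each symbol in turn, carrying on past any symbol whose FIRST contains λ; result {do, false, id}.

{do, false, id}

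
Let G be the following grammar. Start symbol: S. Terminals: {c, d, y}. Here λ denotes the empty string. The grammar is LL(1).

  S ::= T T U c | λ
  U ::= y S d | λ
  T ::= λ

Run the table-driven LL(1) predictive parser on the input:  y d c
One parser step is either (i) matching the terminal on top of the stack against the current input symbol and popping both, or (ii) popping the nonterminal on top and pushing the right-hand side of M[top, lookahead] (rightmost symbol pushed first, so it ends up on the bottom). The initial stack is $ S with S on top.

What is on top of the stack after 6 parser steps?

d

step 1: stack=$ S  input=y d c $  — expand S ::= T T U c
step 2: stack=$ c U T T  input=y d c $  — expand T ::= λ
step 3: stack=$ c U T  input=y d c $  — expand T ::= λ
step 4: stack=$ c U  input=y d c $  — expand U ::= y S d
step 5: stack=$ c d S y  input=y d c $  — match y
step 6: stack=$ c d S  input=d c $  — expand S ::= λ
Stack after step 6: $ c d (top = d).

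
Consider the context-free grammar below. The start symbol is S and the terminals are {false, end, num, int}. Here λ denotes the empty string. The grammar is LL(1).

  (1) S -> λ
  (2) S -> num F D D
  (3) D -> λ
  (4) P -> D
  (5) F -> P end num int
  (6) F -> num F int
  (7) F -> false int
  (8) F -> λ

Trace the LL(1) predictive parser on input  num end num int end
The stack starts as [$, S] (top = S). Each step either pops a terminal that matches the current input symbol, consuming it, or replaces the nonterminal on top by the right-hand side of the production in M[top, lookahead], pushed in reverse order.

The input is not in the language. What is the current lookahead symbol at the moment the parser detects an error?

end

      Stack                Input                  Action
   1  $ S                  num end num int end $  expand S -> num F D D
   2  $ D D F num          num end num int end $  match num
   3  $ D D F              end num int end $      expand F -> P end num int
   4  $ D D int num end P  end num int end $      expand P -> D
   5  $ D D int num end D  end num int end $      expand D -> λ
   6  $ D D int num end    end num int end $      match end
   7  $ D D int num        num int end $          match num
   8  $ D D int            int end $              match int
   9  $ D D                end $                  expand D -> λ
  10  $ D                  end $                  expand D -> λ
  11  $                    end $                  error: stack empty but input remains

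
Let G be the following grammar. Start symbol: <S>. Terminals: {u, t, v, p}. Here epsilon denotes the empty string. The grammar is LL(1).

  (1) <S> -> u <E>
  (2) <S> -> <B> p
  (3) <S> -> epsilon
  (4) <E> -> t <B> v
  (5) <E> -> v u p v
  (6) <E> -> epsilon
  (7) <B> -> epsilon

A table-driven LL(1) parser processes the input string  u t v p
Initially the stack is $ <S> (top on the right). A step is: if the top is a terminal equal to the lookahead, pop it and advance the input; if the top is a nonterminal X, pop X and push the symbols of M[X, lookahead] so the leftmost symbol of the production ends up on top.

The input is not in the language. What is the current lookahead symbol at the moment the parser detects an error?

p

step 1: stack=$ <S>  input=u t v p $  — expand <S> -> u <E>
step 2: stack=$ <E> u  input=u t v p $  — match u
step 3: stack=$ <E>  input=t v p $  — expand <E> -> t <B> v
step 4: stack=$ v <B> t  input=t v p $  — match t
step 5: stack=$ v <B>  input=v p $  — expand <B> -> epsilon
step 6: stack=$ v  input=v p $  — match v
step 7: stack=$  input=p $  — error: stack empty but input remains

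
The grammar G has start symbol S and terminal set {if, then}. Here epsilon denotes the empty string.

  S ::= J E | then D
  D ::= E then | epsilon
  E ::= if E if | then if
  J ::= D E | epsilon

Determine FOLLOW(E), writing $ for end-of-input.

{$, if, then}

FIRST(E) = {if, then}
FIRST(D) = {epsilon, if, then}  (via E then)
FIRST(J) = {epsilon, if, then}  (via D E)
FIRST(S) = {if, then}  (via J E)
FOLLOW(S) includes $ since S is the start symbol.
FOLLOW(S): S appears on no right-hand side. Thus FOLLOW(S) = {$}.
FOLLOW(D): in S::=then D, the suffix after D is empty, so FOLLOW(D) ⊇ FOLLOW(S) = {$}; in J::=D E, D is followed by E with FIRST {if, then}. Thus FOLLOW(D) = {$, if, then}.
FOLLOW(J): in S::=J E, J is followed by E with FIRST {if, then}. Thus FOLLOW(J) = {if, then}.
FOLLOW(E): in S::=J E, the suffix after E is empty, so FOLLOW(E) ⊇ FOLLOW(S) = {$}; in D::=E then, E is followed by then with FIRST {then}; in E::=if E if, E is followed by if with FIRST {if}; in J::=D E, the suffix after E is empty, so FOLLOW(E) ⊇ FOLLOW(J) = {if, then}. Thus FOLLOW(E) = {$, if, then}.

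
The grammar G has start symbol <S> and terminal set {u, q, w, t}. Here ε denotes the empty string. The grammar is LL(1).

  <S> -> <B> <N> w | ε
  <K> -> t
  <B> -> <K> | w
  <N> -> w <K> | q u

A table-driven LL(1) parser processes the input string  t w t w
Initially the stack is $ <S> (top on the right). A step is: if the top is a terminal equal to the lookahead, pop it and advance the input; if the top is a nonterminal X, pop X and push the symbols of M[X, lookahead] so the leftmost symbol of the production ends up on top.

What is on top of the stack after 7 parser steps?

     Stack        Input      Action
  1  $ <S>        t w t w $  expand <S> -> <B> <N> w
  2  $ w <N> <B>  t w t w $  expand <B> -> <K>
  3  $ w <N> <K>  t w t w $  expand <K> -> t
  4  $ w <N> t    t w t w $  match t
  5  $ w <N>      w t w $    expand <N> -> w <K>
  6  $ w <K> w    w t w $    match w
  7  $ w <K>      t w $      expand <K> -> t
Stack after step 7: $ w t (top = t).

t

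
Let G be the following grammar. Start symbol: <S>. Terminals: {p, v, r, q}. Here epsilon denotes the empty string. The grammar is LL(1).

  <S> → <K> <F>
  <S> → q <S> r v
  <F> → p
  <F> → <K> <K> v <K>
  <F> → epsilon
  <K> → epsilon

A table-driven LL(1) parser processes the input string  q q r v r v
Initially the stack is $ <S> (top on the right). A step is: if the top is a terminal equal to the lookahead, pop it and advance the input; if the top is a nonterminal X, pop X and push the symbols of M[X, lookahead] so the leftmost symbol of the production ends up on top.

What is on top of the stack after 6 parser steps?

<F>

     Stack              Input          Action
  1  $ <S>              q q r v r v $  expand <S> → q <S> r v
  2  $ v r <S> q        q q r v r v $  match q
  3  $ v r <S>          q r v r v $    expand <S> → q <S> r v
  4  $ v r v r <S> q    q r v r v $    match q
  5  $ v r v r <S>      r v r v $      expand <S> → <K> <F>
  6  $ v r v r <F> <K>  r v r v $      expand <K> → epsilon
Stack after step 6: $ v r v r <F> (top = <F>).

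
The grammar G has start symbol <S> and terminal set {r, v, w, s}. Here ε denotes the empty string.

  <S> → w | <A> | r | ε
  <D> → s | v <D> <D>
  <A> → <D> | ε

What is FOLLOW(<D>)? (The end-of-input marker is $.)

{$, s, v}

FIRST(<D>) = {s, v}
FIRST(<A>) = {ε, s, v}  (via <D>)
FIRST(<S>) = {ε, r, s, v, w}  (via <A>)
FOLLOW(<S>) includes $ since <S> is the start symbol.
FOLLOW(<S>): <S> appears on no right-hand side. Thus FOLLOW(<S>) = {$}.
FOLLOW(<A>): in <S>→<A>, the suffix after <A> is empty, so FOLLOW(<A>) ⊇ FOLLOW(<S>) = {$}. Thus FOLLOW(<A>) = {$}.
FOLLOW(<D>): in <D>→v <D> <D> (occurrence 1), <D> is followed by <D> with FIRST {s, v}; in <D>→v <D> <D> (occurrence 2), the suffix after <D> is empty (adds nothing new); in <A>→<D>, the suffix after <D> is empty, so FOLLOW(<D>) ⊇ FOLLOW(<A>) = {$}. Thus FOLLOW(<D>) = {$, s, v}.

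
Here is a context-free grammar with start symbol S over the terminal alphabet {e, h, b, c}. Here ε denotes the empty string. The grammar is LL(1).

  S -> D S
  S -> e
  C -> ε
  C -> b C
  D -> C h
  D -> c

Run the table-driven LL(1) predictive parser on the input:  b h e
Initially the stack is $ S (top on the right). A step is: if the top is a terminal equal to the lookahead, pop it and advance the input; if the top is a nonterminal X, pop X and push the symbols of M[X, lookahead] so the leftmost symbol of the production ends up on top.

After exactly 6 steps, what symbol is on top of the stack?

S

step 1: stack=$ S  input=b h e $  — expand S -> D S
step 2: stack=$ S D  input=b h e $  — expand D -> C h
step 3: stack=$ S h C  input=b h e $  — expand C -> b C
step 4: stack=$ S h C b  input=b h e $  — match b
step 5: stack=$ S h C  input=h e $  — expand C -> ε
step 6: stack=$ S h  input=h e $  — match h
Stack after step 6: $ S (top = S).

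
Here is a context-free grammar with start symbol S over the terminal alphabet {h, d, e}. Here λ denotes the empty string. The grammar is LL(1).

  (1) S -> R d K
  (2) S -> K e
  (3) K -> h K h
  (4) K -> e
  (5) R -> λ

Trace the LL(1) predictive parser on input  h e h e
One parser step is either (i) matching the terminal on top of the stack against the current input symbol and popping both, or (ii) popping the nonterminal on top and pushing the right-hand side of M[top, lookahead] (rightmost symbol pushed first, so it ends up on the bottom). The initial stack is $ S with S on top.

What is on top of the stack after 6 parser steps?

e

step 1: stack=$ S  input=h e h e $  — expand S -> K e
step 2: stack=$ e K  input=h e h e $  — expand K -> h K h
step 3: stack=$ e h K h  input=h e h e $  — match h
step 4: stack=$ e h K  input=e h e $  — expand K -> e
step 5: stack=$ e h e  input=e h e $  — match e
step 6: stack=$ e h  input=h e $  — match h
Stack after step 6: $ e (top = e).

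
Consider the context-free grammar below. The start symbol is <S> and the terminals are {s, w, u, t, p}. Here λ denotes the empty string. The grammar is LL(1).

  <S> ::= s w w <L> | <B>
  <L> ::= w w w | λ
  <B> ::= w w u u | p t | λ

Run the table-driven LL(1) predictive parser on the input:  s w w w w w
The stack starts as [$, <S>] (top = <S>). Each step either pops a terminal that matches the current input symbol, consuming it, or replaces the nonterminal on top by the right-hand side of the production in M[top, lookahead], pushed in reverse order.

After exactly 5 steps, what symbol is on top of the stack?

w

step 1: stack=$ <S>  input=s w w w w w $  — expand <S> ::= s w w <L>
step 2: stack=$ <L> w w s  input=s w w w w w $  — match s
step 3: stack=$ <L> w w  input=w w w w w $  — match w
step 4: stack=$ <L> w  input=w w w w $  — match w
step 5: stack=$ <L>  input=w w w $  — expand <L> ::= w w w
Stack after step 5: $ w w w (top = w).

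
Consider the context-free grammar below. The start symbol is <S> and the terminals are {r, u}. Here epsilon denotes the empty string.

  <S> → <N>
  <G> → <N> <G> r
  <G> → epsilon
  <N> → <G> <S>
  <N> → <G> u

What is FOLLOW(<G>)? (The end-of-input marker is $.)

FIRST(<S>) = {u}  (via <N>)
FIRST(<G>) = {epsilon, u}  (via <N> <G> r)
FIRST(<N>) = {u}  (via <G> <S>, <G> u)
FOLLOW(<S>) includes $ since <S> is the start symbol.
FOLLOW(<G>): in <G>→<N> <G> r, <G> is followed by r with FIRST {r}; in <N>→<G> <S>, <G> is followed by <S> with FIRST {u}; in <N>→<G> u, <G> is followed by u with FIRST {u}. Thus FOLLOW(<G>) = {r, u}.
FOLLOW(<S>): in <N>→<G> <S>, the suffix after <S> is empty, so FOLLOW(<S>) ⊇ FOLLOW(<N>) = {$, r, u}. Thus FOLLOW(<S>) = {$, r, u}.
FOLLOW(<N>): in <S>→<N>, the suffix after <N> is empty, so FOLLOW(<N>) ⊇ FOLLOW(<S>) = {$, r, u}; in <G>→<N> <G> r, <N> is followed by <G> r with FIRST {r, u}. Thus FOLLOW(<N>) = {$, r, u}.

{r, u}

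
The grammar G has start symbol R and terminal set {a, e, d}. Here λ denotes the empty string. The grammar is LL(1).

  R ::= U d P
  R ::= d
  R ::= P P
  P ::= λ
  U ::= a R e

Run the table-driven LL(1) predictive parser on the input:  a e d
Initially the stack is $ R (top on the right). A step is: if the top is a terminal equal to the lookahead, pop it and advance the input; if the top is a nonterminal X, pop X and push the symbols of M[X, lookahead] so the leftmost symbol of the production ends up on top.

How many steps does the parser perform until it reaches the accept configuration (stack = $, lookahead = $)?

step 1: stack=$ R  input=a e d $  — expand R ::= U d P
step 2: stack=$ P d U  input=a e d $  — expand U ::= a R e
step 3: stack=$ P d e R a  input=a e d $  — match a
step 4: stack=$ P d e R  input=e d $  — expand R ::= P P
step 5: stack=$ P d e P P  input=e d $  — expand P ::= λ
step 6: stack=$ P d e P  input=e d $  — expand P ::= λ
step 7: stack=$ P d e  input=e d $  — match e
step 8: stack=$ P d  input=d $  — match d
step 9: stack=$ P  input=$  — expand P ::= λ
Accept reached after 9 steps.

9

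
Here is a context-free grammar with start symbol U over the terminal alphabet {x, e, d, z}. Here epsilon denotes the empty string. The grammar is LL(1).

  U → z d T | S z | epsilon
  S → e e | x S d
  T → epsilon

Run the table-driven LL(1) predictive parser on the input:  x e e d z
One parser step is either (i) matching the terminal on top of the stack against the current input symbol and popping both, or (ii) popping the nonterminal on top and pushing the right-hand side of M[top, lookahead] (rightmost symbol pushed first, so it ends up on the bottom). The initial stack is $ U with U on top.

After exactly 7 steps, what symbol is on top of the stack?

step 1: stack=$ U  input=x e e d z $  — expand U → S z
step 2: stack=$ z S  input=x e e d z $  — expand S → x S d
step 3: stack=$ z d S x  input=x e e d z $  — match x
step 4: stack=$ z d S  input=e e d z $  — expand S → e e
step 5: stack=$ z d e e  input=e e d z $  — match e
step 6: stack=$ z d e  input=e d z $  — match e
step 7: stack=$ z d  input=d z $  — match d
Stack after step 7: $ z (top = z).

z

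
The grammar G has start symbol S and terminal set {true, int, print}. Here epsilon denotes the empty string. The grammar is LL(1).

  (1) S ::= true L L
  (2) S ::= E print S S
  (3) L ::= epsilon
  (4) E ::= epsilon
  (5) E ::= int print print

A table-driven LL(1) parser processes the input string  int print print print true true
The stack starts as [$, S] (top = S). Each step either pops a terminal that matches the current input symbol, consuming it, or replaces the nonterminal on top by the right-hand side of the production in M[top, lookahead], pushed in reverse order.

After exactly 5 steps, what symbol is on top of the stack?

step 1: stack=$ S  input=int print print print true true $  — expand S ::= E print S S
step 2: stack=$ S S print E  input=int print print print true true $  — expand E ::= int print print
step 3: stack=$ S S print print print int  input=int print print print true true $  — match int
step 4: stack=$ S S print print print  input=print print print true true $  — match print
step 5: stack=$ S S print print  input=print print true true $  — match print
Stack after step 5: $ S S print (top = print).

print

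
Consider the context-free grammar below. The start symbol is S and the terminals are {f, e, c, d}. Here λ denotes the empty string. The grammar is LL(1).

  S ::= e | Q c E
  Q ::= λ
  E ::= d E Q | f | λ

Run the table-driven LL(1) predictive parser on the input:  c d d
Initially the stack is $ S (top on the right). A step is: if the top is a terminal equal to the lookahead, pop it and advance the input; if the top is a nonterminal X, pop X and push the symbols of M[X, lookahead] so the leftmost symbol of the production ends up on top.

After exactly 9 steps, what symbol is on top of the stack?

step 1: stack=$ S  input=c d d $  — expand S ::= Q c E
step 2: stack=$ E c Q  input=c d d $  — expand Q ::= λ
step 3: stack=$ E c  input=c d d $  — match c
step 4: stack=$ E  input=d d $  — expand E ::= d E Q
step 5: stack=$ Q E d  input=d d $  — match d
step 6: stack=$ Q E  input=d $  — expand E ::= d E Q
step 7: stack=$ Q Q E d  input=d $  — match d
step 8: stack=$ Q Q E  input=$  — expand E ::= λ
step 9: stack=$ Q Q  input=$  — expand Q ::= λ
Stack after step 9: $ Q (top = Q).

Q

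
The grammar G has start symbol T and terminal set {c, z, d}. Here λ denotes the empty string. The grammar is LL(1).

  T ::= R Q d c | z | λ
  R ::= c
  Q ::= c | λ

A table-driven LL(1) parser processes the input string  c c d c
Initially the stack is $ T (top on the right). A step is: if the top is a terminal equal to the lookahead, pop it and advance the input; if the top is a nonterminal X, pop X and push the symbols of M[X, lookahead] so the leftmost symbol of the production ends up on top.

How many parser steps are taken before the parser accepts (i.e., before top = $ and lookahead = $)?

     Stack      Input      Action
  1  $ T        c c d c $  expand T ::= R Q d c
  2  $ c d Q R  c c d c $  expand R ::= c
  3  $ c d Q c  c c d c $  match c
  4  $ c d Q    c d c $    expand Q ::= c
  5  $ c d c    c d c $    match c
  6  $ c d      d c $      match d
  7  $ c        c $        match c
Accept reached after 7 steps.

7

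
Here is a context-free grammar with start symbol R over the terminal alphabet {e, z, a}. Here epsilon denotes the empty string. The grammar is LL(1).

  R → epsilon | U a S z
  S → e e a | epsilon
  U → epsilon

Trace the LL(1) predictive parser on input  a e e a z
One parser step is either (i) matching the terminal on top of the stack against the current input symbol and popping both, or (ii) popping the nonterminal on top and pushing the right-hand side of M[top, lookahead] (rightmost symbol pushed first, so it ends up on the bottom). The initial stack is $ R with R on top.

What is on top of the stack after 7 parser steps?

step 1: stack=$ R  input=a e e a z $  — expand R → U a S z
step 2: stack=$ z S a U  input=a e e a z $  — expand U → epsilon
step 3: stack=$ z S a  input=a e e a z $  — match a
step 4: stack=$ z S  input=e e a z $  — expand S → e e a
step 5: stack=$ z a e e  input=e e a z $  — match e
step 6: stack=$ z a e  input=e a z $  — match e
step 7: stack=$ z a  input=a z $  — match a
Stack after step 7: $ z (top = z).

z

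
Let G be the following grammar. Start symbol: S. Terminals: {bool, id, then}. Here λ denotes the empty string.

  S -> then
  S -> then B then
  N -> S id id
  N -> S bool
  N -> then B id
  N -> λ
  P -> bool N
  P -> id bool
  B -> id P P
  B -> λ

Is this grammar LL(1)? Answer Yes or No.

No

FIRST(S) = {then}
FIRST(N) = {λ, then}
FIRST(P) = {bool, id}
FIRST(B) = {λ, id}
FOLLOW(S) = {$, bool, id}
FOLLOW(N) = {bool, id, then}
FOLLOW(P) = {bool, id, then}
FOLLOW(B) = {id, then}
Cell M[B, id] receives both B -> id P P and B -> λ — the grammar is not LL(1).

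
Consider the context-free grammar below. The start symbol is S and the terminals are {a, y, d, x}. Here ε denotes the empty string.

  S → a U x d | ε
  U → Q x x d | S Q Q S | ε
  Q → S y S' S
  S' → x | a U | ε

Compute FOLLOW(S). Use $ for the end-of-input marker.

{$, a, x, y}

FIRST(S) = {ε, a}
FIRST(S') = {ε, a, x}
FIRST(Q) = {a, y}  (via S y S' S)
FIRST(U) = {ε, a, y}  (via Q x x d, S Q Q S)
FOLLOW(S) includes $ since S is the start symbol.
FOLLOW(S): in U→S Q Q S (occurrence 1), S is followed by Q Q S with FIRST {a, y}; in U→S Q Q S (occurrence 2), the suffix after S is empty, so FOLLOW(S) ⊇ FOLLOW(U) = {a, x, y}; in Q→S y S' S (occurrence 1), S is followed by y S' S with FIRST {y}; in Q→S y S' S (occurrence 2), the suffix after S is empty, so FOLLOW(S) ⊇ FOLLOW(Q) = {a, x, y}. Thus FOLLOW(S) = {$, a, x, y}.
FOLLOW(U): in S→a U x d, U is followed by x d with FIRST {x}; in S'→a U, the suffix after U is empty, so FOLLOW(U) ⊇ FOLLOW(S') = {a, x, y}. Thus FOLLOW(U) = {a, x, y}.
FOLLOW(Q): in U→Q x x d, Q is followed by x x d with FIRST {x}; in U→S Q Q S (occurrence 1), Q is followed by Q S with FIRST {a, y}; in U→S Q Q S (occurrence 2), Q is followed by S with FIRST {ε, a}; in U→S Q Q S (occurrence 2), the suffix after Q is nullable, so FOLLOW(Q) ⊇ FOLLOW(U) = {a, x, y}. Thus FOLLOW(Q) = {a, x, y}.
FOLLOW(S'): in Q→S y S' S, S' is followed by S with FIRST {ε, a}; in Q→S y S' S, the suffix after S' is nullable, so FOLLOW(S') ⊇ FOLLOW(Q) = {a, x, y}. Thus FOLLOW(S') = {a, x, y}.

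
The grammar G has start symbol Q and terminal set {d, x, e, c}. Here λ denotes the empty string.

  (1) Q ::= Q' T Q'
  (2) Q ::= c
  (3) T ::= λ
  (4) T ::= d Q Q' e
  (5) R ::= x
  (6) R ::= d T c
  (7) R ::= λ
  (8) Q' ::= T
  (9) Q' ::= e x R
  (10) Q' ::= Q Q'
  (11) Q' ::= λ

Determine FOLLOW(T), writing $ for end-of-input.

{$, c, d, e}

FIRST(T) = {λ, d}
FIRST(R) = {λ, d, x}
FIRST(Q) = {λ, c, d, e}  (via Q' T Q')
FIRST(Q') = {λ, c, d, e}  (via T, Q Q')
FOLLOW(Q) includes $ since Q is the start symbol.
FOLLOW(Q): in T::=d Q Q' e, Q is followed by Q' e with FIRST {c, d, e}; in Q'::=Q Q', Q is followed by Q' with FIRST {λ, c, d, e}; in Q'::=Q Q', the suffix after Q is nullable, so FOLLOW(Q) ⊇ FOLLOW(Q') = {$, c, d, e}. Thus FOLLOW(Q) = {$, c, d, e}.
FOLLOW(Q'): in Q::=Q' T Q' (occurrence 1), Q' is followed by T Q' with FIRST {λ, c, d, e}; in Q::=Q' T Q' (occurrence 1), the suffix after Q' is nullable, so FOLLOW(Q') ⊇ FOLLOW(Q) = {$, c, d, e}; in Q::=Q' T Q' (occurrence 2), the suffix after Q' is empty, so FOLLOW(Q') ⊇ FOLLOW(Q) = {$, c, d, e}; in T::=d Q Q' e, Q' is followed by e with FIRST {e}; in Q'::=Q Q', the suffix after Q' is empty (adds nothing new). Thus FOLLOW(Q') = {$, c, d, e}.
FOLLOW(T): in Q::=Q' T Q', T is followed by Q' with FIRST {λ, c, d, e}; in Q::=Q' T Q', the suffix after T is nullable, so FOLLOW(T) ⊇ FOLLOW(Q) = {$, c, d, e}; in R::=d T c, T is followed by c with FIRST {c}; in Q'::=T, the suffix after T is empty, so FOLLOW(T) ⊇ FOLLOW(Q') = {$, c, d, e}. Thus FOLLOW(T) = {$, c, d, e}.
FOLLOW(R): in Q'::=e x R, the suffix after R is empty, so FOLLOW(R) ⊇ FOLLOW(Q') = {$, c, d, e}. Thus FOLLOW(R) = {$, c, d, e}.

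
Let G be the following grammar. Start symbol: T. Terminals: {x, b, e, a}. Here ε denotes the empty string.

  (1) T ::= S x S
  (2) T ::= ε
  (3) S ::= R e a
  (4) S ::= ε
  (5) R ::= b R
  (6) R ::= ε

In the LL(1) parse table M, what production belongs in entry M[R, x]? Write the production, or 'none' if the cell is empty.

FIRST(R) = {ε, b}
FIRST(S) = {ε, b, e}  (via R e a)
FIRST(T) = {ε, b, e, x}  (via S x S)
FOLLOW(T) includes $ since T is the start symbol.
FOLLOW(R): in S::=R e a, R is followed by e a with FIRST {e}; in R::=b R, the suffix after R is empty (adds nothing new). Thus FOLLOW(R) = {e}.
For R ::= b R: FIRST(b R) = {b}, so it goes in M[R, t] for t ∈ {b}.
For R ::= ε: FIRST(ε) = {ε}, so it goes in M[R, t] for t ∈ {}; since ε ∈ FIRST, also for every t ∈ FOLLOW(R) = {e}.
None of these place a production in M[R, x].

none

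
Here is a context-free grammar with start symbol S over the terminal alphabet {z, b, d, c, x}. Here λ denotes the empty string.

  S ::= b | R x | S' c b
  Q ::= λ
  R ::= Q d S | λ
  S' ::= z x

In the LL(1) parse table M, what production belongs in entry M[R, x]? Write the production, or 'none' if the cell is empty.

R ::= λ

FIRST(Q): from Q::=λ we get {λ}. So FIRST(Q) = {λ}.
FIRST(S'): from S'::=z x we get {z}. So FIRST(S') = {z}.
FIRST(R): from R::=Q d S we get {d}; from R::=λ we get {λ}. So FIRST(R) = {λ, d}.
FIRST(S): from S::=b we get {b}; from S::=R x we get {d, x}; from S::=S' c b we get {z}. So FIRST(S) = {b, d, x, z}.
FOLLOW(S) includes $ since S is the start symbol.
FOLLOW(R): in S::=R x, R is followed by x with FIRST {x}. Thus FOLLOW(R) = {x}.
For R ::= Q d S: FIRST(Q d S) = {d}, so it goes in M[R, t] for t ∈ {d}.
For R ::= λ: FIRST(λ) = {λ}, so it goes in M[R, t] for t ∈ {}; since λ ∈ FIRST, also for every t ∈ FOLLOW(R) = {x}.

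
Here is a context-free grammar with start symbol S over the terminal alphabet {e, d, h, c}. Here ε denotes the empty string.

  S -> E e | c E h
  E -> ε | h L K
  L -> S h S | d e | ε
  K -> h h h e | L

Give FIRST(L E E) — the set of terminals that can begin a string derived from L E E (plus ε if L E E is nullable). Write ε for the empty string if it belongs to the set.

FIRST(E) = {ε, h}
FIRST(S) = {c, e, h}  (via E e)
FIRST(L) = {ε, c, d, e, h}  (via S h S)
FIRST(K) = {ε, c, d, e, h}  (via L)
FIRST(L E E): take FIRST of each symbol in turn, carrying on past any symbol whose FIRST contains ε; result {ε, c, d, e, h}.

{ε, c, d, e, h}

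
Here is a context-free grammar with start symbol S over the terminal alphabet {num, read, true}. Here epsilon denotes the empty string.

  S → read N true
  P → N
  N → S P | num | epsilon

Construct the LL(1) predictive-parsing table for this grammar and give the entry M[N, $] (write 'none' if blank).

none

FIRST(S) = {read}
FIRST(N) = {epsilon, num, read}  (via S P)
FIRST(P) = {epsilon, num, read}  (via N)
FOLLOW(S) includes $ since S is the start symbol.
FOLLOW(P): in N→S P, the suffix after P is empty, so FOLLOW(P) ⊇ FOLLOW(N) = {true}. Thus FOLLOW(P) = {true}.
FOLLOW(N): in S→read N true, N is followed by true with FIRST {true}; in P→N, the suffix after N is empty, so FOLLOW(N) ⊇ FOLLOW(P) = {true}. Thus FOLLOW(N) = {true}.
For N → S P: FIRST(S P) = {read}, so it goes in M[N, t] for t ∈ {read}.
For N → num: FIRST(num) = {num}, so it goes in M[N, t] for t ∈ {num}.
For N → epsilon: FIRST(epsilon) = {epsilon}, so it goes in M[N, t] for t ∈ {}; since epsilon ∈ FIRST, also for every t ∈ FOLLOW(N) = {true}.
None of these place a production in M[N, $].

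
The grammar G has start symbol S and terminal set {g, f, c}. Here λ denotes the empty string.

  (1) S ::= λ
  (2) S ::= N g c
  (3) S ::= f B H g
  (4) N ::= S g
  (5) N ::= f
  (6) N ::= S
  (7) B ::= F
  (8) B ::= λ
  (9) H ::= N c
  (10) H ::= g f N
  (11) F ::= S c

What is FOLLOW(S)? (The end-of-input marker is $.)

FIRST(S): from S::=λ we get {λ}; from S::=N g c we get {f, g}; from S::=f B H g we get {f}. So FIRST(S) = {λ, f, g}.
FIRST(N): from N::=S g we get {f, g}; from N::=f we get {f}; from N::=S we get {λ, f, g}. So FIRST(N) = {λ, f, g}.
FIRST(F): from F::=S c we get {c, f, g}. So FIRST(F) = {c, f, g}.
FIRST(B): from B::=F we get {c, f, g}; from B::=λ we get {λ}. So FIRST(B) = {λ, c, f, g}.
FIRST(H): from H::=N c we get {c, f, g}; from H::=g f N we get {g}. So FIRST(H) = {c, f, g}.
FOLLOW(S) includes $ since S is the start symbol.
FOLLOW(B): in S::=f B H g, B is followed by H g with FIRST {c, f, g}. Thus FOLLOW(B) = {c, f, g}.
FOLLOW(H): in S::=f B H g, H is followed by g with FIRST {g}. Thus FOLLOW(H) = {g}.
FOLLOW(N): in S::=N g c, N is followed by g c with FIRST {g}; in H::=N c, N is followed by c with FIRST {c}; in H::=g f N, the suffix after N is empty, so FOLLOW(N) ⊇ FOLLOW(H) = {g}. Thus FOLLOW(N) = {c, g}.
FOLLOW(S): in N::=S g, S is followed by g with FIRST {g}; in N::=S, the suffix after S is empty, so FOLLOW(S) ⊇ FOLLOW(N) = {c, g}; in F::=S c, S is followed by c with FIRST {c}. Thus FOLLOW(S) = {$, c, g}.
FOLLOW(F): in B::=F, the suffix after F is empty, so FOLLOW(F) ⊇ FOLLOW(B) = {c, f, g}. Thus FOLLOW(F) = {c, f, g}.

{$, c, g}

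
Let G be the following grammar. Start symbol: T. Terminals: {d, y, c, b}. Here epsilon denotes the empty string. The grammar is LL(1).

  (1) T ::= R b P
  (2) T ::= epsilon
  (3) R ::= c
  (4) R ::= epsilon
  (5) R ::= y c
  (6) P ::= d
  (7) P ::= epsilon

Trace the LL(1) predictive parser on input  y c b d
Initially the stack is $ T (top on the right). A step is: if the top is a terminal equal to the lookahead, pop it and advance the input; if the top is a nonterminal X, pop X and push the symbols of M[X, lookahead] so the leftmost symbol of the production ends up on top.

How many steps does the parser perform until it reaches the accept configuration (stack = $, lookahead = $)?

7

     Stack      Input      Action
  1  $ T        y c b d $  expand T ::= R b P
  2  $ P b R    y c b d $  expand R ::= y c
  3  $ P b c y  y c b d $  match y
  4  $ P b c    c b d $    match c
  5  $ P b      b d $      match b
  6  $ P        d $        expand P ::= d
  7  $ d        d $        match d
Accept reached after 7 steps.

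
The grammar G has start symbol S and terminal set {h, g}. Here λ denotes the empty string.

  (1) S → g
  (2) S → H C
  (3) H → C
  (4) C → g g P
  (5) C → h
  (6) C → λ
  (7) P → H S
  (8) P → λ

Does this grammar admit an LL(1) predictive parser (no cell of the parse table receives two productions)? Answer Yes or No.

No

FIRST(S) = {λ, g, h}
FIRST(H) = {λ, g, h}
FIRST(C) = {λ, g, h}
FIRST(P) = {λ, g, h}
FOLLOW(S) = {$, g, h}
FOLLOW(H) = {$, g, h}
FOLLOW(C) = {$, g, h}
FOLLOW(P) = {$, g, h}
Cell M[C, g] receives both C → g g P and C → λ — the grammar is not LL(1).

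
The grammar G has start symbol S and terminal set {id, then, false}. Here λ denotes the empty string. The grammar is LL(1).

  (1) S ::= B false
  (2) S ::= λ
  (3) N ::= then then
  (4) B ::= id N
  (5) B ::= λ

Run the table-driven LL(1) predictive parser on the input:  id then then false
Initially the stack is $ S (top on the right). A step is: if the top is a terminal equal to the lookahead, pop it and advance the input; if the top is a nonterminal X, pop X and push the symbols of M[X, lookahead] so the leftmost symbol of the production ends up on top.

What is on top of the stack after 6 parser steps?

false

     Stack              Input                 Action
  1  $ S                id then then false $  expand S ::= B false
  2  $ false B          id then then false $  expand B ::= id N
  3  $ false N id       id then then false $  match id
  4  $ false N          then then false $     expand N ::= then then
  5  $ false then then  then then false $     match then
  6  $ false then       then false $          match then
Stack after step 6: $ false (top = false).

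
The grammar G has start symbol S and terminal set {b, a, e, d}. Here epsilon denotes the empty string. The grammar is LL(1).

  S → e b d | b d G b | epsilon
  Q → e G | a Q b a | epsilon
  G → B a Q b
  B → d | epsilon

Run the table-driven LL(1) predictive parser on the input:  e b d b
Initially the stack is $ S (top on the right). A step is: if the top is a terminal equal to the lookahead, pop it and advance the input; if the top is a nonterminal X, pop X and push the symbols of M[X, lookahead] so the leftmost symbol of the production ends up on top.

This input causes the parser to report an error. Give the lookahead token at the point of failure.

     Stack    Input      Action
  1  $ S      e b d b $  expand S → e b d
  2  $ d b e  e b d b $  match e
  3  $ d b    b d b $    match b
  4  $ d      d b $      match d
  5  $        b $        error: stack empty but input remains

b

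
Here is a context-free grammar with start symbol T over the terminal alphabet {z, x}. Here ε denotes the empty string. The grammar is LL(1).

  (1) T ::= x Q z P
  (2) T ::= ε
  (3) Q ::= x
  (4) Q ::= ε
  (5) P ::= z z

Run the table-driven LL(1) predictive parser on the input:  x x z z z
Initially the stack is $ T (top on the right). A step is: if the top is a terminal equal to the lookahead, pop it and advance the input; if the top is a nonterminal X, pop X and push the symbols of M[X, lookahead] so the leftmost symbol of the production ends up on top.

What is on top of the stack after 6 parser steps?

z

     Stack      Input        Action
  1  $ T        x x z z z $  expand T ::= x Q z P
  2  $ P z Q x  x x z z z $  match x
  3  $ P z Q    x z z z $    expand Q ::= x
  4  $ P z x    x z z z $    match x
  5  $ P z      z z z $      match z
  6  $ P        z z $        expand P ::= z z
Stack after step 6: $ z z (top = z).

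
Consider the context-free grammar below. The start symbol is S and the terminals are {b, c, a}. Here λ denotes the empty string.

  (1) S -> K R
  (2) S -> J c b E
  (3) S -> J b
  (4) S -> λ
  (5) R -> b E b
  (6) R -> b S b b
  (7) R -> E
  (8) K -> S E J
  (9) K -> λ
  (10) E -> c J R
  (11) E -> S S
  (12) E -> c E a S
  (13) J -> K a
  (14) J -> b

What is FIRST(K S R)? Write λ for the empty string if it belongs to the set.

{λ, a, b, c}

FIRST(S): from S->K R we get {λ, a, b, c}; from S->J c b E we get {a, b, c}; from S->J b we get {a, b, c}; from S->λ we get {λ}. So FIRST(S) = {λ, a, b, c}.
FIRST(E): from E->c J R we get {c}; from E->S S we get {λ, a, b, c}; from E->c E a S we get {c}. So FIRST(E) = {λ, a, b, c}.
FIRST(R): from R->b E b we get {b}; from R->b S b b we get {b}; from R->E we get {λ, a, b, c}. So FIRST(R) = {λ, a, b, c}.
FIRST(K): from K->S E J we get {a, b, c}; from K->λ we get {λ}. So FIRST(K) = {λ, a, b, c}.
FIRST(J): from J->K a we get {a, b, c}; from J->b we get {b}. So FIRST(J) = {a, b, c}.
FIRST(K S R): take FIRST of each symbol in turn, carrying on past any symbol whose FIRST contains λ; result {λ, a, b, c}.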